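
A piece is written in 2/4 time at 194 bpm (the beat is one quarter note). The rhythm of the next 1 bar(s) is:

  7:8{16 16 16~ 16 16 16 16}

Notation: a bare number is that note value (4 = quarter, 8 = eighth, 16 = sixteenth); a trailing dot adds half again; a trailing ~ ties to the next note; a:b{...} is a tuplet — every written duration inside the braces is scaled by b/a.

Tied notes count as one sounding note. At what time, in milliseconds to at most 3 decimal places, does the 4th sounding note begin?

note 4 onset = 8/7b = 353.461ms

1. 0.0ms @ 0 + 88.365ms (2/7)
2. 88.365ms @ 2/7 + 88.365ms (2/7)
3. 176.73ms @ 4/7 + 176.73ms (4/7)
4. 353.461ms @ 8/7 + 88.365ms (2/7)
5. 441.826ms @ 10/7 + 88.365ms (2/7)
6. 530.191ms @ 12/7 + 88.365ms (2/7)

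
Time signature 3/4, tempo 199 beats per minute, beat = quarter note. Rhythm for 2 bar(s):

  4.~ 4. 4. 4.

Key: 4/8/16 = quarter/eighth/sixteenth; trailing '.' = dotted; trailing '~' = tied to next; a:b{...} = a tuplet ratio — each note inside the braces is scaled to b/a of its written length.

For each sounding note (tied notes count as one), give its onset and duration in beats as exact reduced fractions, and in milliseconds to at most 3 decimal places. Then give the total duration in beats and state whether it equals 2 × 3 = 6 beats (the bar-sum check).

1) 0.0ms=0b +904.523ms=3b
2) 904.523ms=3b +452.261ms=3/2b
3) 1356.784ms=9/2b +452.261ms=3/2b
Σ=6b of 6 (199bpm 3/4) — PASS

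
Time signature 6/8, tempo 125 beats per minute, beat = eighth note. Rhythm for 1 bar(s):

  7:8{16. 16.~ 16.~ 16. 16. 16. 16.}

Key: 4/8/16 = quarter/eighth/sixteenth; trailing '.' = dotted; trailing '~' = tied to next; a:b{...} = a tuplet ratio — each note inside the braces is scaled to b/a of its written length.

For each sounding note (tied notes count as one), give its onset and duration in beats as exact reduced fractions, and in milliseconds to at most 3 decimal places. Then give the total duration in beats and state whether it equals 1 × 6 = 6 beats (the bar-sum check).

1) 0.0ms=0b +411.429ms=6/7b
2) 411.429ms=6/7b +1234.286ms=18/7b
3) 1645.714ms=24/7b +411.429ms=6/7b
4) 2057.143ms=30/7b +411.429ms=6/7b
5) 2468.571ms=36/7b +411.429ms=6/7b
Σ=6b of 6 (125bpm 6/8) — PASS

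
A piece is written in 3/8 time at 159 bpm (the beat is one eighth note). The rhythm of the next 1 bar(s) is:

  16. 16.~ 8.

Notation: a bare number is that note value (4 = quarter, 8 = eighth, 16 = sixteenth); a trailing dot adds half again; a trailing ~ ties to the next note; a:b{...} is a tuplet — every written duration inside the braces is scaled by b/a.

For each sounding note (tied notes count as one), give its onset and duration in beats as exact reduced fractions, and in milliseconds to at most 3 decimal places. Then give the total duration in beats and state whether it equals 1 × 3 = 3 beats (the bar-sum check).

1) 0.0ms=0b +283.019ms=3/4b
2) 283.019ms=3/4b +849.057ms=9/4b
Σ=3b of 3 (159bpm 3/8) — PASS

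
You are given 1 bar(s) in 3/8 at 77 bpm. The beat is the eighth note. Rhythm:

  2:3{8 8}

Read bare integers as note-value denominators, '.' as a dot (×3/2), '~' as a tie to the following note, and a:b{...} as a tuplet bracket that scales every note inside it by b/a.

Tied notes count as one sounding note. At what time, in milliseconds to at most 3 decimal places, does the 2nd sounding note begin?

note 2 onset = 3/2b = 1168.831ms

1. 0.0ms @ 0 + 1168.831ms (3/2)
2. 1168.831ms @ 3/2 + 1168.831ms (3/2)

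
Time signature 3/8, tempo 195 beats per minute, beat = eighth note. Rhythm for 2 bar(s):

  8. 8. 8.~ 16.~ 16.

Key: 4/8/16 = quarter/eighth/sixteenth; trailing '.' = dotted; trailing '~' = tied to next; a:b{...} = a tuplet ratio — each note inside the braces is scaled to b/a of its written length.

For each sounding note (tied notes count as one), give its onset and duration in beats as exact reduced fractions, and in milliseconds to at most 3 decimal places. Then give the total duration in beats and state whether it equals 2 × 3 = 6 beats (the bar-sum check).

1) 0.0ms=0b +461.538ms=3/2b
2) 461.538ms=3/2b +461.538ms=3/2b
3) 923.077ms=3b +923.077ms=3b
Σ=6b of 6 (195bpm 3/8) — PASS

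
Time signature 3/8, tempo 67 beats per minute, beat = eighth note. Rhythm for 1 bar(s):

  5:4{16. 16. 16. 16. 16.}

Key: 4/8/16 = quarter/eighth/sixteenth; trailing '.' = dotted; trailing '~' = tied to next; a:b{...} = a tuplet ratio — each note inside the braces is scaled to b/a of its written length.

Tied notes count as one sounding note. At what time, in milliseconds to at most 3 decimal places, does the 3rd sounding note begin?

note 3 onset = 6/5b = 1074.627ms

1. 0.0ms @ 0 + 537.313ms (3/5)
2. 537.313ms @ 3/5 + 537.313ms (3/5)
3. 1074.627ms @ 6/5 + 537.313ms (3/5)
4. 1611.94ms @ 9/5 + 537.313ms (3/5)
5. 2149.254ms @ 12/5 + 537.313ms (3/5)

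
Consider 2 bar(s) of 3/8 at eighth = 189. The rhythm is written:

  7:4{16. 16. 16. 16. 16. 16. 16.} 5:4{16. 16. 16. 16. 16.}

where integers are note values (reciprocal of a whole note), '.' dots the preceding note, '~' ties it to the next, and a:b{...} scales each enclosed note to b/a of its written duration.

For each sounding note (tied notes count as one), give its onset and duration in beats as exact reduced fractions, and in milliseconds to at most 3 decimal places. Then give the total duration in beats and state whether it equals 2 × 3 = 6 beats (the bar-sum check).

1) 0.0ms=0b +136.054ms=3/7b
2) 136.054ms=3/7b +136.054ms=3/7b
3) 272.109ms=6/7b +136.054ms=3/7b
4) 408.163ms=9/7b +136.054ms=3/7b
5) 544.218ms=12/7b +136.054ms=3/7b
6) 680.272ms=15/7b +136.054ms=3/7b
7) 816.327ms=18/7b +136.054ms=3/7b
8) 952.381ms=3b +190.476ms=3/5b
9) 1142.857ms=18/5b +190.476ms=3/5b
10) 1333.333ms=21/5b +190.476ms=3/5b
11) 1523.81ms=24/5b +190.476ms=3/5b
12) 1714.286ms=27/5b +190.476ms=3/5b
Σ=6b of 6 (189bpm 3/8) — PASS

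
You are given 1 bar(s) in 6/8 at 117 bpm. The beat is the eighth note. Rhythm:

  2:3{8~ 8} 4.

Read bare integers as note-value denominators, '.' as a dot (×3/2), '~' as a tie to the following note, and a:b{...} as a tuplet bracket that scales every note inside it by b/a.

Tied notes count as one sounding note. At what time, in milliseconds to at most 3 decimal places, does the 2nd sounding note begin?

note 2 onset = 3b = 1538.462ms

1. 0.0ms @ 0 + 1538.462ms (3)
2. 1538.462ms @ 3 + 1538.462ms (3)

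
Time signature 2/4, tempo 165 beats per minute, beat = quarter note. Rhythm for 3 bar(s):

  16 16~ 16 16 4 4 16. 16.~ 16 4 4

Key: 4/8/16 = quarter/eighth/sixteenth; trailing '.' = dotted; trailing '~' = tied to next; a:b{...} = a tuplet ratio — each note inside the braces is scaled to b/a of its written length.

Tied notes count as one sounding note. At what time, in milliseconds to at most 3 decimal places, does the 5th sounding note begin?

1. 0.0ms @ 0 + 90.909ms (1/4)
2. 90.909ms @ 1/4 + 181.818ms (1/2)
3. 272.727ms @ 3/4 + 90.909ms (1/4)
4. 363.636ms @ 1 + 363.636ms (1)
5. 727.273ms @ 2 + 363.636ms (1)
6. 1090.909ms @ 3 + 136.364ms (3/8)
7. 1227.273ms @ 27/8 + 227.273ms (5/8)
8. 1454.545ms @ 4 + 363.636ms (1)
9. 1818.182ms @ 5 + 363.636ms (1)

note 5 onset = 2b = 727.273ms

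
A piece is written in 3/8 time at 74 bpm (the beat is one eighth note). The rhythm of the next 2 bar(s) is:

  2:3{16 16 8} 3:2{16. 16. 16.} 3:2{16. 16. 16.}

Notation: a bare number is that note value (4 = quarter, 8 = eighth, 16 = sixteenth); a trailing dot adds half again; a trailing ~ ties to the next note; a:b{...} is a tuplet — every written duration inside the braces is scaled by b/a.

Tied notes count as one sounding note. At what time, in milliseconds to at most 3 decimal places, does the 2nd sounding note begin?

note 2 onset = 3/4b = 608.108ms

1. 0.0ms @ 0 + 608.108ms (3/4)
2. 608.108ms @ 3/4 + 608.108ms (3/4)
3. 1216.216ms @ 3/2 + 1216.216ms (3/2)
4. 2432.432ms @ 3 + 405.405ms (1/2)
5. 2837.838ms @ 7/2 + 405.405ms (1/2)
6. 3243.243ms @ 4 + 405.405ms (1/2)
7. 3648.649ms @ 9/2 + 405.405ms (1/2)
8. 4054.054ms @ 5 + 405.405ms (1/2)
9. 4459.459ms @ 11/2 + 405.405ms (1/2)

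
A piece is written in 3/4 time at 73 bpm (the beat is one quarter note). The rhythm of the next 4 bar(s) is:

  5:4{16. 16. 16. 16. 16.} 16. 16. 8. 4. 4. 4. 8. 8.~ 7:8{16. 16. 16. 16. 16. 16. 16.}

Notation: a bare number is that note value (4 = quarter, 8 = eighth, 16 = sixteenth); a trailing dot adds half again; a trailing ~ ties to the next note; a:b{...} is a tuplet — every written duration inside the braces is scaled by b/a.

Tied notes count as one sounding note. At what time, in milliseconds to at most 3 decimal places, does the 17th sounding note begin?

1. 0.0ms @ 0 + 246.575ms (3/10)
2. 246.575ms @ 3/10 + 246.575ms (3/10)
3. 493.151ms @ 3/5 + 246.575ms (3/10)
4. 739.726ms @ 9/10 + 246.575ms (3/10)
5. 986.301ms @ 6/5 + 246.575ms (3/10)
6. 1232.877ms @ 3/2 + 308.219ms (3/8)
7. 1541.096ms @ 15/8 + 308.219ms (3/8)
8. 1849.315ms @ 9/4 + 616.438ms (3/4)
9. 2465.753ms @ 3 + 1232.877ms (3/2)
10. 3698.63ms @ 9/2 + 1232.877ms (3/2)
11. 4931.507ms @ 6 + 1232.877ms (3/2)
12. 6164.384ms @ 15/2 + 616.438ms (3/4)
13. 6780.822ms @ 33/4 + 968.689ms (33/28)
14. 7749.511ms @ 66/7 + 352.25ms (3/7)
15. 8101.761ms @ 69/7 + 352.25ms (3/7)
16. 8454.012ms @ 72/7 + 352.25ms (3/7)
17. 8806.262ms @ 75/7 + 352.25ms (3/7)
18. 9158.513ms @ 78/7 + 352.25ms (3/7)
19. 9510.763ms @ 81/7 + 352.25ms (3/7)

note 17 onset = 75/7b = 8806.262ms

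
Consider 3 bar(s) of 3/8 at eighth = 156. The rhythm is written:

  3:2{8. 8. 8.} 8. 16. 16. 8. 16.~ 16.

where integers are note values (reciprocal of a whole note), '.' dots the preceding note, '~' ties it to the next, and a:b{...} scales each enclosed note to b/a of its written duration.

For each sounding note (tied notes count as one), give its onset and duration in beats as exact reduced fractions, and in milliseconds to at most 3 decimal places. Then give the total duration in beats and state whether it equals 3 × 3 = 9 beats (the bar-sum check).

1) 0.0ms=0b +384.615ms=1b
2) 384.615ms=1b +384.615ms=1b
3) 769.231ms=2b +384.615ms=1b
4) 1153.846ms=3b +576.923ms=3/2b
5) 1730.769ms=9/2b +288.462ms=3/4b
6) 2019.231ms=21/4b +288.462ms=3/4b
7) 2307.692ms=6b +576.923ms=3/2b
8) 2884.615ms=15/2b +576.923ms=3/2b
Σ=9b of 9 (156bpm 3/8) — PASS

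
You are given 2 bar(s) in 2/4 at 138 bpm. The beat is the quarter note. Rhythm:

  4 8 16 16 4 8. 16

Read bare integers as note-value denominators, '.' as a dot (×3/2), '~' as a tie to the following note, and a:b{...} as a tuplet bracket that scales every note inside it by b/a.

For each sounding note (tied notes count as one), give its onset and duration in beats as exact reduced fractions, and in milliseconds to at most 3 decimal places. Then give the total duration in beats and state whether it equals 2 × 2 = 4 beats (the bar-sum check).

1) 0.0ms=0b +434.783ms=1b
2) 434.783ms=1b +217.391ms=1/2b
3) 652.174ms=3/2b +108.696ms=1/4b
4) 760.87ms=7/4b +108.696ms=1/4b
5) 869.565ms=2b +434.783ms=1b
6) 1304.348ms=3b +326.087ms=3/4b
7) 1630.435ms=15/4b +108.696ms=1/4b
Σ=4b of 4 (138bpm 2/4) — PASS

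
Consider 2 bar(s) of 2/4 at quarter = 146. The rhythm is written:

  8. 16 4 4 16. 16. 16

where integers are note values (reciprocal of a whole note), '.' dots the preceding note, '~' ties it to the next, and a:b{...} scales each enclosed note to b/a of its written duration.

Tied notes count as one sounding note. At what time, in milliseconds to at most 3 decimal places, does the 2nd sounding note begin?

1. 0.0ms @ 0 + 308.219ms (3/4)
2. 308.219ms @ 3/4 + 102.74ms (1/4)
3. 410.959ms @ 1 + 410.959ms (1)
4. 821.918ms @ 2 + 410.959ms (1)
5. 1232.877ms @ 3 + 154.11ms (3/8)
6. 1386.986ms @ 27/8 + 154.11ms (3/8)
7. 1541.096ms @ 15/4 + 102.74ms (1/4)

note 2 onset = 3/4b = 308.219ms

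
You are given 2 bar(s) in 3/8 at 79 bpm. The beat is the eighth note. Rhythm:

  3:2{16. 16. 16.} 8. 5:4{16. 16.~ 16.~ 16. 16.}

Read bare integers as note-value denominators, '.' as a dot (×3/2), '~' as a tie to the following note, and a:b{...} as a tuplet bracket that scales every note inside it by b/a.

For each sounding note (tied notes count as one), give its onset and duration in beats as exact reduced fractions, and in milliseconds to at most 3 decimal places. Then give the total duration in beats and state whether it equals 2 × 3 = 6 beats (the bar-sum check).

1) 0.0ms=0b +379.747ms=1/2b
2) 379.747ms=1/2b +379.747ms=1/2b
3) 759.494ms=1b +379.747ms=1/2b
4) 1139.241ms=3/2b +1139.241ms=3/2b
5) 2278.481ms=3b +455.696ms=3/5b
6) 2734.177ms=18/5b +1367.089ms=9/5b
7) 4101.266ms=27/5b +455.696ms=3/5b
Σ=6b of 6 (79bpm 3/8) — PASS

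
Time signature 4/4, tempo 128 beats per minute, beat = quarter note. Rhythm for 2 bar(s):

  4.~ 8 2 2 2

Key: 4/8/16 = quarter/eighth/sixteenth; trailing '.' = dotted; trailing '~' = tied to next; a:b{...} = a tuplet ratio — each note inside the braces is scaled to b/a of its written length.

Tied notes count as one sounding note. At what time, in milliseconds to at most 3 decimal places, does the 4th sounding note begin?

1. 0.0ms @ 0 + 937.5ms (2)
2. 937.5ms @ 2 + 937.5ms (2)
3. 1875.0ms @ 4 + 937.5ms (2)
4. 2812.5ms @ 6 + 937.5ms (2)

note 4 onset = 6b = 2812.5ms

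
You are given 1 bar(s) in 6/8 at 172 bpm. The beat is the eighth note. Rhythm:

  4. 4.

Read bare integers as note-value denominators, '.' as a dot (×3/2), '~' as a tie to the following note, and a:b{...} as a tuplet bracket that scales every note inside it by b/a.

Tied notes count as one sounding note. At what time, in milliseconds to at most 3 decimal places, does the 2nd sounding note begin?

1. 0.0ms @ 0 + 1046.512ms (3)
2. 1046.512ms @ 3 + 1046.512ms (3)

note 2 onset = 3b = 1046.512ms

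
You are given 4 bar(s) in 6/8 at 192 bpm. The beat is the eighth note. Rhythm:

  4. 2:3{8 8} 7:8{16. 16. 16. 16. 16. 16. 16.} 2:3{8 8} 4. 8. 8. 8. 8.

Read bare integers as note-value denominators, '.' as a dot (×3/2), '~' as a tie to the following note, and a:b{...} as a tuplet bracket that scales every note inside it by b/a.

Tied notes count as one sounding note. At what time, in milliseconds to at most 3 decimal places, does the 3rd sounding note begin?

1. 0.0ms @ 0 + 937.5ms (3)
2. 937.5ms @ 3 + 468.75ms (3/2)
3. 1406.25ms @ 9/2 + 468.75ms (3/2)
4. 1875.0ms @ 6 + 267.857ms (6/7)
5. 2142.857ms @ 48/7 + 267.857ms (6/7)
6. 2410.714ms @ 54/7 + 267.857ms (6/7)
7. 2678.571ms @ 60/7 + 267.857ms (6/7)
8. 2946.429ms @ 66/7 + 267.857ms (6/7)
9. 3214.286ms @ 72/7 + 267.857ms (6/7)
10. 3482.143ms @ 78/7 + 267.857ms (6/7)
11. 3750.0ms @ 12 + 468.75ms (3/2)
12. 4218.75ms @ 27/2 + 468.75ms (3/2)
13. 4687.5ms @ 15 + 937.5ms (3)
14. 5625.0ms @ 18 + 468.75ms (3/2)
15. 6093.75ms @ 39/2 + 468.75ms (3/2)
16. 6562.5ms @ 21 + 468.75ms (3/2)
17. 7031.25ms @ 45/2 + 468.75ms (3/2)

note 3 onset = 9/2b = 1406.25ms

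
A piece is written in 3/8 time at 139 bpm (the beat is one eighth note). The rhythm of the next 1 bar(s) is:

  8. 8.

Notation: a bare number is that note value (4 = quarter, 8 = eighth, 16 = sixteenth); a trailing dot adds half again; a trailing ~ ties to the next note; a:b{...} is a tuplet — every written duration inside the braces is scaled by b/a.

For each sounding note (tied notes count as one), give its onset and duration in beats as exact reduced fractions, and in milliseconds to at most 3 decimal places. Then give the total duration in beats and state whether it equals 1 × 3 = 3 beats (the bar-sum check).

1) 0.0ms=0b +647.482ms=3/2b
2) 647.482ms=3/2b +647.482ms=3/2b
Σ=3b of 3 (139bpm 3/8) — PASS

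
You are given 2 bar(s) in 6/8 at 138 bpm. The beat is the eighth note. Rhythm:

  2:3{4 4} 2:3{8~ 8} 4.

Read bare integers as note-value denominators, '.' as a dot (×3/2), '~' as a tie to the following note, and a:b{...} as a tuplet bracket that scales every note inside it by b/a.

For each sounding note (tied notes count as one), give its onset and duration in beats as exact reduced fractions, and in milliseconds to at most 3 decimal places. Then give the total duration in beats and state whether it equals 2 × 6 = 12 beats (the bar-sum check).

1) 0.0ms=0b +1304.348ms=3b
2) 1304.348ms=3b +1304.348ms=3b
3) 2608.696ms=6b +1304.348ms=3b
4) 3913.043ms=9b +1304.348ms=3b
Σ=12b of 12 (138bpm 6/8) — PASS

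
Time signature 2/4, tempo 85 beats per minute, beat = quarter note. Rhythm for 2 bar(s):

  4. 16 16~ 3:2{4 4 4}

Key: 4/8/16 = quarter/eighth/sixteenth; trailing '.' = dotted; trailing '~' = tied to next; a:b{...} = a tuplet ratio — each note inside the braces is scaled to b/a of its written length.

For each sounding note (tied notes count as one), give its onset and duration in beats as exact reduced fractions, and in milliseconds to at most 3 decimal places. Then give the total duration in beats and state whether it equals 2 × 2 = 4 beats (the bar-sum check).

1) 0.0ms=0b +1058.824ms=3/2b
2) 1058.824ms=3/2b +176.471ms=1/4b
3) 1235.294ms=7/4b +647.059ms=11/12b
4) 1882.353ms=8/3b +470.588ms=2/3b
5) 2352.941ms=10/3b +470.588ms=2/3b
Σ=4b of 4 (85bpm 2/4) — PASS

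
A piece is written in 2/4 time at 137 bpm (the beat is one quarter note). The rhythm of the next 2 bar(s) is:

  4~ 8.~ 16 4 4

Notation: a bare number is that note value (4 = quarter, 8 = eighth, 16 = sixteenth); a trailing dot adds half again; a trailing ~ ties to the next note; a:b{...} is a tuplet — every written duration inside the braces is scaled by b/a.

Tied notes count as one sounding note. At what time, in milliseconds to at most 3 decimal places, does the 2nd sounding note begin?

1. 0.0ms @ 0 + 875.912ms (2)
2. 875.912ms @ 2 + 437.956ms (1)
3. 1313.869ms @ 3 + 437.956ms (1)

note 2 onset = 2b = 875.912ms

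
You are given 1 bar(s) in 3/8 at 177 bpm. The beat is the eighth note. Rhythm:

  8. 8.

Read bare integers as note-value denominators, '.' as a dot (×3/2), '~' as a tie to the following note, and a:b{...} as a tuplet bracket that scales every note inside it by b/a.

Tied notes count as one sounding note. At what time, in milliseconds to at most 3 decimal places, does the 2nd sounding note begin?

1. 0.0ms @ 0 + 508.475ms (3/2)
2. 508.475ms @ 3/2 + 508.475ms (3/2)

note 2 onset = 3/2b = 508.475ms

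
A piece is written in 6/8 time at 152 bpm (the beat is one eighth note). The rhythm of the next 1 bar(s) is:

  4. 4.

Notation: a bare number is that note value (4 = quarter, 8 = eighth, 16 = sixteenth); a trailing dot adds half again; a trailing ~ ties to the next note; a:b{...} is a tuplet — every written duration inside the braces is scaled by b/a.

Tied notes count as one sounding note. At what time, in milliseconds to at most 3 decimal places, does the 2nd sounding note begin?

note 2 onset = 3b = 1184.211ms

1. 0.0ms @ 0 + 1184.211ms (3)
2. 1184.211ms @ 3 + 1184.211ms (3)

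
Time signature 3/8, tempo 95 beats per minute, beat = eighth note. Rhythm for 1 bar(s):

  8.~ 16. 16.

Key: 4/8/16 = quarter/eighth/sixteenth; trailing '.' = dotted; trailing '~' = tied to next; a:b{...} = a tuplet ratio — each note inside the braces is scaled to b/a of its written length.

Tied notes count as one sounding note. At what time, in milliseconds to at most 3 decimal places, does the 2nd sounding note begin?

note 2 onset = 9/4b = 1421.053ms

1. 0.0ms @ 0 + 1421.053ms (9/4)
2. 1421.053ms @ 9/4 + 473.684ms (3/4)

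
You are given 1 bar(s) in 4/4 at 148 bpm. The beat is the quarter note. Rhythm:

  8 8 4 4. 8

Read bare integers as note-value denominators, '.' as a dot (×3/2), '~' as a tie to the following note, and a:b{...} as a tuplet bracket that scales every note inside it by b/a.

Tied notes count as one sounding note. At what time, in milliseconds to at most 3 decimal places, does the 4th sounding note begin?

note 4 onset = 2b = 810.811ms

1. 0.0ms @ 0 + 202.703ms (1/2)
2. 202.703ms @ 1/2 + 202.703ms (1/2)
3. 405.405ms @ 1 + 405.405ms (1)
4. 810.811ms @ 2 + 608.108ms (3/2)
5. 1418.919ms @ 7/2 + 202.703ms (1/2)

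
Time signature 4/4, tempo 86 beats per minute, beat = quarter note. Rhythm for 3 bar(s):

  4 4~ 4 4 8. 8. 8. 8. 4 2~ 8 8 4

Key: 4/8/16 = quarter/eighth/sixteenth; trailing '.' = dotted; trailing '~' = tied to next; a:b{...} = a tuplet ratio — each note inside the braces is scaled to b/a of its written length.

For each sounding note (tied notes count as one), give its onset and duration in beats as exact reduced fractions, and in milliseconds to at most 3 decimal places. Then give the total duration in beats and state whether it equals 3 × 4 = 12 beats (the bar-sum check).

1) 0.0ms=0b +697.674ms=1b
2) 697.674ms=1b +1395.349ms=2b
3) 2093.023ms=3b +697.674ms=1b
4) 2790.698ms=4b +523.256ms=3/4b
5) 3313.953ms=19/4b +523.256ms=3/4b
6) 3837.209ms=11/2b +523.256ms=3/4b
7) 4360.465ms=25/4b +523.256ms=3/4b
8) 4883.721ms=7b +697.674ms=1b
9) 5581.395ms=8b +1744.186ms=5/2b
10) 7325.581ms=21/2b +348.837ms=1/2b
11) 7674.419ms=11b +697.674ms=1b
Σ=12b of 12 (86bpm 4/4) — PASS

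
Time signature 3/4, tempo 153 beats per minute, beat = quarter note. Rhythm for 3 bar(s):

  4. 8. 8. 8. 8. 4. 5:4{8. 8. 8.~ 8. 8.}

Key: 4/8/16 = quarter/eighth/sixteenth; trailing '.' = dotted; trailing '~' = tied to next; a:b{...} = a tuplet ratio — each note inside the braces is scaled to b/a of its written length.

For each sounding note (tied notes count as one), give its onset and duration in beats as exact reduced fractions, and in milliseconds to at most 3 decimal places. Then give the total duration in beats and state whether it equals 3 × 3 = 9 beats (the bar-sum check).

1) 0.0ms=0b +588.235ms=3/2b
2) 588.235ms=3/2b +294.118ms=3/4b
3) 882.353ms=9/4b +294.118ms=3/4b
4) 1176.471ms=3b +294.118ms=3/4b
5) 1470.588ms=15/4b +294.118ms=3/4b
6) 1764.706ms=9/2b +588.235ms=3/2b
7) 2352.941ms=6b +235.294ms=3/5b
8) 2588.235ms=33/5b +235.294ms=3/5b
9) 2823.529ms=36/5b +470.588ms=6/5b
10) 3294.118ms=42/5b +235.294ms=3/5b
Σ=9b of 9 (153bpm 3/4) — PASS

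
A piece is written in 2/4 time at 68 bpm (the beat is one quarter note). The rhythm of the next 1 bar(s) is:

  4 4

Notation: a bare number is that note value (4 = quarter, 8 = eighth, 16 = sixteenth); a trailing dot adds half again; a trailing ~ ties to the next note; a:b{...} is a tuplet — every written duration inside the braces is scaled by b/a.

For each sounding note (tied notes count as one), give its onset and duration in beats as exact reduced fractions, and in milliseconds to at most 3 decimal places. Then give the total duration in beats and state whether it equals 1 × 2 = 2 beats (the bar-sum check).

1) 0.0ms=0b +882.353ms=1b
2) 882.353ms=1b +882.353ms=1b
Σ=2b of 2 (68bpm 2/4) — PASS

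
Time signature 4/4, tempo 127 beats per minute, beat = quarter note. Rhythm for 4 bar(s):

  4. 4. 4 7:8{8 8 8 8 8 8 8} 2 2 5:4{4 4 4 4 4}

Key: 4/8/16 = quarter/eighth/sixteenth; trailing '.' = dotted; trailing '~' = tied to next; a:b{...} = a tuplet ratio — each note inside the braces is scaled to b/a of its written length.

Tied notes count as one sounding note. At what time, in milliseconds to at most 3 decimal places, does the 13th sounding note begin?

1. 0.0ms @ 0 + 708.661ms (3/2)
2. 708.661ms @ 3/2 + 708.661ms (3/2)
3. 1417.323ms @ 3 + 472.441ms (1)
4. 1889.764ms @ 4 + 269.966ms (4/7)
5. 2159.73ms @ 32/7 + 269.966ms (4/7)
6. 2429.696ms @ 36/7 + 269.966ms (4/7)
7. 2699.663ms @ 40/7 + 269.966ms (4/7)
8. 2969.629ms @ 44/7 + 269.966ms (4/7)
9. 3239.595ms @ 48/7 + 269.966ms (4/7)
10. 3509.561ms @ 52/7 + 269.966ms (4/7)
11. 3779.528ms @ 8 + 944.882ms (2)
12. 4724.409ms @ 10 + 944.882ms (2)
13. 5669.291ms @ 12 + 377.953ms (4/5)
14. 6047.244ms @ 64/5 + 377.953ms (4/5)
15. 6425.197ms @ 68/5 + 377.953ms (4/5)
16. 6803.15ms @ 72/5 + 377.953ms (4/5)
17. 7181.102ms @ 76/5 + 377.953ms (4/5)

note 13 onset = 12b = 5669.291ms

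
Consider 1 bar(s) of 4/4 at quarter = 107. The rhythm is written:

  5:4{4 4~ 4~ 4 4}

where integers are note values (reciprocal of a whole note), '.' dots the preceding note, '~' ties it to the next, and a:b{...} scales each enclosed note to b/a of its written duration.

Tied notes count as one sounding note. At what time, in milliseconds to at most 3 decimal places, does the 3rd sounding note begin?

note 3 onset = 16/5b = 1794.393ms

1. 0.0ms @ 0 + 448.598ms (4/5)
2. 448.598ms @ 4/5 + 1345.794ms (12/5)
3. 1794.393ms @ 16/5 + 448.598ms (4/5)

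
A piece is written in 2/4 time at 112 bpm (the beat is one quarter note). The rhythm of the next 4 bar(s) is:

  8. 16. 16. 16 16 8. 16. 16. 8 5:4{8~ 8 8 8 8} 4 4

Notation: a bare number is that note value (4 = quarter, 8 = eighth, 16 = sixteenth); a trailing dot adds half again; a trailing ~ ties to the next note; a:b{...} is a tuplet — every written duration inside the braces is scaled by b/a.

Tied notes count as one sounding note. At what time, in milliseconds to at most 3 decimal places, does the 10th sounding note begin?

note 10 onset = 4b = 2142.857ms

1. 0.0ms @ 0 + 401.786ms (3/4)
2. 401.786ms @ 3/4 + 200.893ms (3/8)
3. 602.679ms @ 9/8 + 200.893ms (3/8)
4. 803.571ms @ 3/2 + 133.929ms (1/4)
5. 937.5ms @ 7/4 + 133.929ms (1/4)
6. 1071.429ms @ 2 + 401.786ms (3/4)
7. 1473.214ms @ 11/4 + 200.893ms (3/8)
8. 1674.107ms @ 25/8 + 200.893ms (3/8)
9. 1875.0ms @ 7/2 + 267.857ms (1/2)
10. 2142.857ms @ 4 + 428.571ms (4/5)
11. 2571.429ms @ 24/5 + 214.286ms (2/5)
12. 2785.714ms @ 26/5 + 214.286ms (2/5)
13. 3000.0ms @ 28/5 + 214.286ms (2/5)
14. 3214.286ms @ 6 + 535.714ms (1)
15. 3750.0ms @ 7 + 535.714ms (1)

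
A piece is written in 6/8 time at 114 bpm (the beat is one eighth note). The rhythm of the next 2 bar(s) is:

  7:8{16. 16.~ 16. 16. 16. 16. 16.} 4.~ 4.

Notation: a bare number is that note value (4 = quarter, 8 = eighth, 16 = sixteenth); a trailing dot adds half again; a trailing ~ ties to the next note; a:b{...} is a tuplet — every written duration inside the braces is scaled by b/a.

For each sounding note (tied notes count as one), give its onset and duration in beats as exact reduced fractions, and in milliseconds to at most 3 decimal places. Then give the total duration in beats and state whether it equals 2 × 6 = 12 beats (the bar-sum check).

1) 0.0ms=0b +451.128ms=6/7b
2) 451.128ms=6/7b +902.256ms=12/7b
3) 1353.383ms=18/7b +451.128ms=6/7b
4) 1804.511ms=24/7b +451.128ms=6/7b
5) 2255.639ms=30/7b +451.128ms=6/7b
6) 2706.767ms=36/7b +451.128ms=6/7b
7) 3157.895ms=6b +3157.895ms=6b
Σ=12b of 12 (114bpm 6/8) — PASS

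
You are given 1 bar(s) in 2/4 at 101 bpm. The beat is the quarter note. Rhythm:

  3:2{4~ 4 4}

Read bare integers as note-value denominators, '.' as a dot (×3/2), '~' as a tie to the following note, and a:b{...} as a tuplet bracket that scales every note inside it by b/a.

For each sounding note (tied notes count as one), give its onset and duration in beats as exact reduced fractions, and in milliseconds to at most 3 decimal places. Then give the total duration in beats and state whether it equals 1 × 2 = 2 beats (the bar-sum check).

1) 0.0ms=0b +792.079ms=4/3b
2) 792.079ms=4/3b +396.04ms=2/3b
Σ=2b of 2 (101bpm 2/4) — PASS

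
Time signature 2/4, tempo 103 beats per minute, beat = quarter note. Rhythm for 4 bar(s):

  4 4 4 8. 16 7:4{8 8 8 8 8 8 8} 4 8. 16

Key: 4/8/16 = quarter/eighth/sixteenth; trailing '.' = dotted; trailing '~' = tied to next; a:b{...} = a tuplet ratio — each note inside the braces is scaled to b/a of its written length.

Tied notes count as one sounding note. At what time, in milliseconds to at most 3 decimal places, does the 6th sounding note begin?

1. 0.0ms @ 0 + 582.524ms (1)
2. 582.524ms @ 1 + 582.524ms (1)
3. 1165.049ms @ 2 + 582.524ms (1)
4. 1747.573ms @ 3 + 436.893ms (3/4)
5. 2184.466ms @ 15/4 + 145.631ms (1/4)
6. 2330.097ms @ 4 + 166.436ms (2/7)
7. 2496.533ms @ 30/7 + 166.436ms (2/7)
8. 2662.968ms @ 32/7 + 166.436ms (2/7)
9. 2829.404ms @ 34/7 + 166.436ms (2/7)
10. 2995.839ms @ 36/7 + 166.436ms (2/7)
11. 3162.275ms @ 38/7 + 166.436ms (2/7)
12. 3328.71ms @ 40/7 + 166.436ms (2/7)
13. 3495.146ms @ 6 + 582.524ms (1)
14. 4077.67ms @ 7 + 436.893ms (3/4)
15. 4514.563ms @ 31/4 + 145.631ms (1/4)

note 6 onset = 4b = 2330.097ms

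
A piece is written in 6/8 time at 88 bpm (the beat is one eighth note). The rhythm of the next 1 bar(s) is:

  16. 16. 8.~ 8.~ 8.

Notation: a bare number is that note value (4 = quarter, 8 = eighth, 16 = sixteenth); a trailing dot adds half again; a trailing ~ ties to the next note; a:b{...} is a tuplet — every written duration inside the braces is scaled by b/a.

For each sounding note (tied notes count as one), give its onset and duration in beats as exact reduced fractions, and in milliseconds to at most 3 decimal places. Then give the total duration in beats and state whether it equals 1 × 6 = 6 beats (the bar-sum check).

1) 0.0ms=0b +511.364ms=3/4b
2) 511.364ms=3/4b +511.364ms=3/4b
3) 1022.727ms=3/2b +3068.182ms=9/2b
Σ=6b of 6 (88bpm 6/8) — PASS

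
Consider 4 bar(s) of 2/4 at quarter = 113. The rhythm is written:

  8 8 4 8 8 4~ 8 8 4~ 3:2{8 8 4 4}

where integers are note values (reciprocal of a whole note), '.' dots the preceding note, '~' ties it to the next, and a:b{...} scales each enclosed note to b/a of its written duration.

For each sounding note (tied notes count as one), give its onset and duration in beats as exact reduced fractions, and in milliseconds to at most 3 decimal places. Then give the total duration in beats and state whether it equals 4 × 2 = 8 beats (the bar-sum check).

1) 0.0ms=0b +265.487ms=1/2b
2) 265.487ms=1/2b +265.487ms=1/2b
3) 530.973ms=1b +530.973ms=1b
4) 1061.947ms=2b +265.487ms=1/2b
5) 1327.434ms=5/2b +265.487ms=1/2b
6) 1592.92ms=3b +796.46ms=3/2b
7) 2389.381ms=9/2b +265.487ms=1/2b
8) 2654.867ms=5b +707.965ms=4/3b
9) 3362.832ms=19/3b +176.991ms=1/3b
10) 3539.823ms=20/3b +353.982ms=2/3b
11) 3893.805ms=22/3b +353.982ms=2/3b
Σ=8b of 8 (113bpm 2/4) — PASS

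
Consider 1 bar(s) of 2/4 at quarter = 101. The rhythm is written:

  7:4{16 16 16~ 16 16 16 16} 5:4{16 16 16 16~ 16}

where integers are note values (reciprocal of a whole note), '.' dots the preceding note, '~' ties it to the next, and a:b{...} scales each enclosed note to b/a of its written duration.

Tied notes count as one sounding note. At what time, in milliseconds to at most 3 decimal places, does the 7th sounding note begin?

note 7 onset = 1b = 594.059ms

1. 0.0ms @ 0 + 84.866ms (1/7)
2. 84.866ms @ 1/7 + 84.866ms (1/7)
3. 169.731ms @ 2/7 + 169.731ms (2/7)
4. 339.463ms @ 4/7 + 84.866ms (1/7)
5. 424.328ms @ 5/7 + 84.866ms (1/7)
6. 509.194ms @ 6/7 + 84.866ms (1/7)
7. 594.059ms @ 1 + 118.812ms (1/5)
8. 712.871ms @ 6/5 + 118.812ms (1/5)
9. 831.683ms @ 7/5 + 118.812ms (1/5)
10. 950.495ms @ 8/5 + 237.624ms (2/5)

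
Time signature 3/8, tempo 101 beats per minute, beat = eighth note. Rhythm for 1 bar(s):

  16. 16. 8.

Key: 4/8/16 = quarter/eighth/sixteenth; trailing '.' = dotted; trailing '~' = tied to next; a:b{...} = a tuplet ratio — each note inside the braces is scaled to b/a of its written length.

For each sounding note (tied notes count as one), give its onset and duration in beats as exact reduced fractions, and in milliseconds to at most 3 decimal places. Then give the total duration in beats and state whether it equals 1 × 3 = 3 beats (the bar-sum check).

1) 0.0ms=0b +445.545ms=3/4b
2) 445.545ms=3/4b +445.545ms=3/4b
3) 891.089ms=3/2b +891.089ms=3/2b
Σ=3b of 3 (101bpm 3/8) — PASS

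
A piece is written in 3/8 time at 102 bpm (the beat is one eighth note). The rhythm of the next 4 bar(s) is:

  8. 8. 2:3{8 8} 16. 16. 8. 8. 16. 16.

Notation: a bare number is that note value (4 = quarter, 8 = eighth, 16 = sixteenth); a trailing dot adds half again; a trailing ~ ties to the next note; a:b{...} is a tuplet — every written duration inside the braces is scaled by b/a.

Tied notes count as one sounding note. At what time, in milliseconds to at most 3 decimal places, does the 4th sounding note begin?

1. 0.0ms @ 0 + 882.353ms (3/2)
2. 882.353ms @ 3/2 + 882.353ms (3/2)
3. 1764.706ms @ 3 + 882.353ms (3/2)
4. 2647.059ms @ 9/2 + 882.353ms (3/2)
5. 3529.412ms @ 6 + 441.176ms (3/4)
6. 3970.588ms @ 27/4 + 441.176ms (3/4)
7. 4411.765ms @ 15/2 + 882.353ms (3/2)
8. 5294.118ms @ 9 + 882.353ms (3/2)
9. 6176.471ms @ 21/2 + 441.176ms (3/4)
10. 6617.647ms @ 45/4 + 441.176ms (3/4)

note 4 onset = 9/2b = 2647.059ms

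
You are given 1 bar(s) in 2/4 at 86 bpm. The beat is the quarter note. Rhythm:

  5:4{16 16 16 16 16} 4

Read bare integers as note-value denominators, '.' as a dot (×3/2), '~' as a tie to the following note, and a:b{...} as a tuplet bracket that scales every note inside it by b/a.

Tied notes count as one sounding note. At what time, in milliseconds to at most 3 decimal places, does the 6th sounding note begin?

1. 0.0ms @ 0 + 139.535ms (1/5)
2. 139.535ms @ 1/5 + 139.535ms (1/5)
3. 279.07ms @ 2/5 + 139.535ms (1/5)
4. 418.605ms @ 3/5 + 139.535ms (1/5)
5. 558.14ms @ 4/5 + 139.535ms (1/5)
6. 697.674ms @ 1 + 697.674ms (1)

note 6 onset = 1b = 697.674ms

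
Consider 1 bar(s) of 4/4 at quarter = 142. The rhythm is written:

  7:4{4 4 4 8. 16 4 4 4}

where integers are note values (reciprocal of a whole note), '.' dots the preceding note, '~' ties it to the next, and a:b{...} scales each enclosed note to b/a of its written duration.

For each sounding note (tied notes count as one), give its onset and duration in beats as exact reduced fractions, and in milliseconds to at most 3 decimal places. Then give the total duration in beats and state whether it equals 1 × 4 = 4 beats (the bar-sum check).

1) 0.0ms=0b +241.449ms=4/7b
2) 241.449ms=4/7b +241.449ms=4/7b
3) 482.897ms=8/7b +241.449ms=4/7b
4) 724.346ms=12/7b +181.087ms=3/7b
5) 905.433ms=15/7b +60.362ms=1/7b
6) 965.795ms=16/7b +241.449ms=4/7b
7) 1207.243ms=20/7b +241.449ms=4/7b
8) 1448.692ms=24/7b +241.449ms=4/7b
Σ=4b of 4 (142bpm 4/4) — PASS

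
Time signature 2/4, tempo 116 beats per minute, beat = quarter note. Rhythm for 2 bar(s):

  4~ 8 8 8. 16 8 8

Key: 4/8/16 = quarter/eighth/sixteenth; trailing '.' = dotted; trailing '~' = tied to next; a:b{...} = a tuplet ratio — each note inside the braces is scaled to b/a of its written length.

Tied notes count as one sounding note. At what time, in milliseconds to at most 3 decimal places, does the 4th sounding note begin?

1. 0.0ms @ 0 + 775.862ms (3/2)
2. 775.862ms @ 3/2 + 258.621ms (1/2)
3. 1034.483ms @ 2 + 387.931ms (3/4)
4. 1422.414ms @ 11/4 + 129.31ms (1/4)
5. 1551.724ms @ 3 + 258.621ms (1/2)
6. 1810.345ms @ 7/2 + 258.621ms (1/2)

note 4 onset = 11/4b = 1422.414ms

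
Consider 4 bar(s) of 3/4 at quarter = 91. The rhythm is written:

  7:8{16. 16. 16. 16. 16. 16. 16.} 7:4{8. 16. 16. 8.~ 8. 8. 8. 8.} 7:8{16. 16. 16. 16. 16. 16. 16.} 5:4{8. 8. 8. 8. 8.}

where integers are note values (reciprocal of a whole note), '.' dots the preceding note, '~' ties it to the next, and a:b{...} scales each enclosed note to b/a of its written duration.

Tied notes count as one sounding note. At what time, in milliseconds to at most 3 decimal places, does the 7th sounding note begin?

1. 0.0ms @ 0 + 282.575ms (3/7)
2. 282.575ms @ 3/7 + 282.575ms (3/7)
3. 565.149ms @ 6/7 + 282.575ms (3/7)
4. 847.724ms @ 9/7 + 282.575ms (3/7)
5. 1130.298ms @ 12/7 + 282.575ms (3/7)
6. 1412.873ms @ 15/7 + 282.575ms (3/7)
7. 1695.447ms @ 18/7 + 282.575ms (3/7)
8. 1978.022ms @ 3 + 282.575ms (3/7)
9. 2260.597ms @ 24/7 + 141.287ms (3/14)
10. 2401.884ms @ 51/14 + 141.287ms (3/14)
11. 2543.171ms @ 27/7 + 565.149ms (6/7)
12. 3108.32ms @ 33/7 + 282.575ms (3/7)
13. 3390.895ms @ 36/7 + 282.575ms (3/7)
14. 3673.469ms @ 39/7 + 282.575ms (3/7)
15. 3956.044ms @ 6 + 282.575ms (3/7)
16. 4238.619ms @ 45/7 + 282.575ms (3/7)
17. 4521.193ms @ 48/7 + 282.575ms (3/7)
18. 4803.768ms @ 51/7 + 282.575ms (3/7)
19. 5086.342ms @ 54/7 + 282.575ms (3/7)
20. 5368.917ms @ 57/7 + 282.575ms (3/7)
21. 5651.491ms @ 60/7 + 282.575ms (3/7)
22. 5934.066ms @ 9 + 395.604ms (3/5)
23. 6329.67ms @ 48/5 + 395.604ms (3/5)
24. 6725.275ms @ 51/5 + 395.604ms (3/5)
25. 7120.879ms @ 54/5 + 395.604ms (3/5)
26. 7516.484ms @ 57/5 + 395.604ms (3/5)

note 7 onset = 18/7b = 1695.447ms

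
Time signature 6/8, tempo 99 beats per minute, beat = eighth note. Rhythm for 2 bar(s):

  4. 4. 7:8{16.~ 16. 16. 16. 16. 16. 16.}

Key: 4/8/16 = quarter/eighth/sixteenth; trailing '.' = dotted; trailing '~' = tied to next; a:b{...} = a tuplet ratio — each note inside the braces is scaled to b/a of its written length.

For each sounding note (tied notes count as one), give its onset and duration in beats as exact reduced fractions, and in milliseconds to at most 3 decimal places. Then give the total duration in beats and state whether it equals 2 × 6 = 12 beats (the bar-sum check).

1) 0.0ms=0b +1818.182ms=3b
2) 1818.182ms=3b +1818.182ms=3b
3) 3636.364ms=6b +1038.961ms=12/7b
4) 4675.325ms=54/7b +519.481ms=6/7b
5) 5194.805ms=60/7b +519.481ms=6/7b
6) 5714.286ms=66/7b +519.481ms=6/7b
7) 6233.766ms=72/7b +519.481ms=6/7b
8) 6753.247ms=78/7b +519.481ms=6/7b
Σ=12b of 12 (99bpm 6/8) — PASS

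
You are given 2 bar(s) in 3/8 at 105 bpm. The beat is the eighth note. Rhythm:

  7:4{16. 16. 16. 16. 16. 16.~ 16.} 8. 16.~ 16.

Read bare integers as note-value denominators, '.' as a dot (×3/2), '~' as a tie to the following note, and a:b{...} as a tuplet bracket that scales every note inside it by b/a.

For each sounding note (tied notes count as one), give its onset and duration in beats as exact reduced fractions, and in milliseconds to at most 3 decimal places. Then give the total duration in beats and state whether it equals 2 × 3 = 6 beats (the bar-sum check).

1) 0.0ms=0b +244.898ms=3/7b
2) 244.898ms=3/7b +244.898ms=3/7b
3) 489.796ms=6/7b +244.898ms=3/7b
4) 734.694ms=9/7b +244.898ms=3/7b
5) 979.592ms=12/7b +244.898ms=3/7b
6) 1224.49ms=15/7b +489.796ms=6/7b
7) 1714.286ms=3b +857.143ms=3/2b
8) 2571.429ms=9/2b +857.143ms=3/2b
Σ=6b of 6 (105bpm 3/8) — PASS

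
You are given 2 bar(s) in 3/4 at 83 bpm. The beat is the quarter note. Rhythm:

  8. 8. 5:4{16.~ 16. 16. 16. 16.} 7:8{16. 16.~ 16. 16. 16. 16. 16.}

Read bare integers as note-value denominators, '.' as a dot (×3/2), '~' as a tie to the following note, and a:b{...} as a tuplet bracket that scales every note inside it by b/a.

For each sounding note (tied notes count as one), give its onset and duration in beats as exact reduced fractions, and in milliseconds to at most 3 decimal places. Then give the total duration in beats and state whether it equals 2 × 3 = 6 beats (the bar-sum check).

1) 0.0ms=0b +542.169ms=3/4b
2) 542.169ms=3/4b +542.169ms=3/4b
3) 1084.337ms=3/2b +433.735ms=3/5b
4) 1518.072ms=21/10b +216.867ms=3/10b
5) 1734.94ms=12/5b +216.867ms=3/10b
6) 1951.807ms=27/10b +216.867ms=3/10b
7) 2168.675ms=3b +309.811ms=3/7b
8) 2478.485ms=24/7b +619.621ms=6/7b
9) 3098.107ms=30/7b +309.811ms=3/7b
10) 3407.917ms=33/7b +309.811ms=3/7b
11) 3717.728ms=36/7b +309.811ms=3/7b
12) 4027.539ms=39/7b +309.811ms=3/7b
Σ=6b of 6 (83bpm 3/4) — PASS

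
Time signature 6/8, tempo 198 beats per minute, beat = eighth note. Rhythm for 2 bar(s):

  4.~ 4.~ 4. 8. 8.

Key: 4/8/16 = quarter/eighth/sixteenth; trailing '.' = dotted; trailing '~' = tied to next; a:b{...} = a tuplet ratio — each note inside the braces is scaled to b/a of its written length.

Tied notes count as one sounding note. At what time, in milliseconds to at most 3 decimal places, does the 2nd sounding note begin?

note 2 onset = 9b = 2727.273ms

1. 0.0ms @ 0 + 2727.273ms (9)
2. 2727.273ms @ 9 + 454.545ms (3/2)
3. 3181.818ms @ 21/2 + 454.545ms (3/2)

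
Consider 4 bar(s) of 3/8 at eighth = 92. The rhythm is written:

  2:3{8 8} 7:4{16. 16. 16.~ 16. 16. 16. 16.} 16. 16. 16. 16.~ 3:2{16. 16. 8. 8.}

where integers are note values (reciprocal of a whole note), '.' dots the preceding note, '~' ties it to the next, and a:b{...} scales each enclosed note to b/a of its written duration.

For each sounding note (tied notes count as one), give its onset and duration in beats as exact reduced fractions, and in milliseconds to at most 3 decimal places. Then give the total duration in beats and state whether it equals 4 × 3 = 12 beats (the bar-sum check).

1) 0.0ms=0b +978.261ms=3/2b
2) 978.261ms=3/2b +978.261ms=3/2b
3) 1956.522ms=3b +279.503ms=3/7b
4) 2236.025ms=24/7b +279.503ms=3/7b
5) 2515.528ms=27/7b +559.006ms=6/7b
6) 3074.534ms=33/7b +279.503ms=3/7b
7) 3354.037ms=36/7b +279.503ms=3/7b
8) 3633.54ms=39/7b +279.503ms=3/7b
9) 3913.043ms=6b +489.13ms=3/4b
10) 4402.174ms=27/4b +489.13ms=3/4b
11) 4891.304ms=15/2b +489.13ms=3/4b
12) 5380.435ms=33/4b +815.217ms=5/4b
13) 6195.652ms=19/2b +326.087ms=1/2b
14) 6521.739ms=10b +652.174ms=1b
15) 7173.913ms=11b +652.174ms=1b
Σ=12b of 12 (92bpm 3/8) — PASS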